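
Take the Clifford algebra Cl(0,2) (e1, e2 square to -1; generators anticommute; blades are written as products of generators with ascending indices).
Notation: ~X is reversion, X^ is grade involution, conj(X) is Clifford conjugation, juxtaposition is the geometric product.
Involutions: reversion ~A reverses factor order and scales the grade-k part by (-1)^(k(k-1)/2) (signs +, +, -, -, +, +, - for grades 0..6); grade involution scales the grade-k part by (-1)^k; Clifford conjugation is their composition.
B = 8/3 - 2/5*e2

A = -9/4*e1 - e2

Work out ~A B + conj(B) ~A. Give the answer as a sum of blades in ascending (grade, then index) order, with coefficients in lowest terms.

first term: -2/5 - 6*e1 - 8/3*e2 + 9/10*e1 e2
second term: 2/5 - 6*e1 - 8/3*e2 + 9/10*e1 e2
Answer: -12*e1 - 16/3*e2 + 9/5*e1 e2


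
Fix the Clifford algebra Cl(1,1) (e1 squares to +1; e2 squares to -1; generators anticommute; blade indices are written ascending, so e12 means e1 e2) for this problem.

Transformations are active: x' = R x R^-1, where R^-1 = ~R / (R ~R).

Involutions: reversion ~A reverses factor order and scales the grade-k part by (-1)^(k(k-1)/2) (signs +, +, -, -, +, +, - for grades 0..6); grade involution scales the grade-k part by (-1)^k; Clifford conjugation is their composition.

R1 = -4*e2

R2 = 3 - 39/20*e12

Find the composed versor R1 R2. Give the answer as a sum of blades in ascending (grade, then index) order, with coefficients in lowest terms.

Distribute over the terms of R1 (each basis-blade product reordered to ascending indices, repeated generators contracted through their squares):
(-4*e2) R2 = 39/5*e1 - 12*e2
Answer: 39/5*e1 - 12*e2


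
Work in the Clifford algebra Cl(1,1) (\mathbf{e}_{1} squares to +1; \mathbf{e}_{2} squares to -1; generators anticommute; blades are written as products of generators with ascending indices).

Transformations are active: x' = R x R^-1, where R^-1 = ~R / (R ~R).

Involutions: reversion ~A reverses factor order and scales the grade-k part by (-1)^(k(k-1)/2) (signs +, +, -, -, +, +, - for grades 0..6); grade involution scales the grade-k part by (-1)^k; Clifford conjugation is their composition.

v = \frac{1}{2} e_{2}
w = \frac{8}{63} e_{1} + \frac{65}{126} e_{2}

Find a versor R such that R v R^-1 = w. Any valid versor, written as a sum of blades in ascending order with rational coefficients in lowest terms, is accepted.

Construction: equal norms (both -\frac{1}{4}) license R = v + w = \frac{8}{63} e_{1} + \frac{64}{63} e_{2} — nothing changes along that direction, while (v - w)/2 changes sign, so v maps onto w.
Answer: \frac{8}{63} e_{1} + \frac{64}{63} e_{2}


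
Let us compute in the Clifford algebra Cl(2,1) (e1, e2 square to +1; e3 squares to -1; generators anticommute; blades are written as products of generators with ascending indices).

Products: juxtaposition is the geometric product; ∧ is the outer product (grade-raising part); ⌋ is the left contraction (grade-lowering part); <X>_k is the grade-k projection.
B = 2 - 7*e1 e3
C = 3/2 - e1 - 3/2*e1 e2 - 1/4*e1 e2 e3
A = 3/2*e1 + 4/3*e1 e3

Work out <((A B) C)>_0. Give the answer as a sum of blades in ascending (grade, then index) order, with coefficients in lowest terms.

step 1: -28/3 + 3*e1 - 21/2*e3 + 8/3*e1 e3
step 2: -17 + 83/6*e1 - 23/6*e2 - 157/12*e3 + 91/8*e1 e2 - 13/2*e1 e3 - 19/4*e2 e3 + 217/12*e1 e2 e3
step 3: -17
Answer: -17


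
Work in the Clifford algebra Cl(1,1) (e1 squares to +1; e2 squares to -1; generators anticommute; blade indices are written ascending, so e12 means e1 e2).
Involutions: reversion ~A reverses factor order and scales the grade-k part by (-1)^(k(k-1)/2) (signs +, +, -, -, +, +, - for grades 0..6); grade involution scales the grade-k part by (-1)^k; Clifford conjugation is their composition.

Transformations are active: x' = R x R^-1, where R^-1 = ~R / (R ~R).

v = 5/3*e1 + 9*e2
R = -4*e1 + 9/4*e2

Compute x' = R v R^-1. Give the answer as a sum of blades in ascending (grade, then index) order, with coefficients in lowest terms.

~R = -4*e1 + 9/4*e2, and R ~R = 175/16, so R^-1 = ~R / (175/16).
R v = -323/12 - 159/4*e12
Answer: 9461/525*e1 - 3513/175*e2


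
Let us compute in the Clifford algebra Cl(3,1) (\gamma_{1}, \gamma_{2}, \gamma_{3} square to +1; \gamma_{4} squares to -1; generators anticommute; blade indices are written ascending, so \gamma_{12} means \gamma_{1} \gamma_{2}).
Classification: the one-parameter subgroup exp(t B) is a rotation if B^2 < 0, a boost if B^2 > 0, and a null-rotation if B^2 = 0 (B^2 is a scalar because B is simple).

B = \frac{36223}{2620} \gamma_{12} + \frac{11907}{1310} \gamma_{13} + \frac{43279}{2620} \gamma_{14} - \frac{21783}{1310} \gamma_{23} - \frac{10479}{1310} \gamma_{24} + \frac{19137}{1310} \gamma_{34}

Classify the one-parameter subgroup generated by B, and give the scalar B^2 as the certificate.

B^2 term by term: the squares give (\frac{36223}{2620})^2*(\gamma_{12})^2 + (\frac{11907}{1310})^2*(\gamma_{13})^2 + (\frac{43279}{2620})^2*(\gamma_{14})^2 + (-\frac{21783}{1310})^2*(\gamma_{23})^2 + (-\frac{10479}{1310})^2*(\gamma_{24})^2 + (\frac{19137}{1310})^2*(\gamma_{34})^2 = \frac{1312105729}{6864400}*(-1) + \frac{141776649}{1716100}*(-1) + \frac{1873071841}{6864400}*(+1) + \frac{474499089}{1716100}*(-1) + \frac{109809441}{1716100}*(+1) + \frac{366224769}{1716100}*(+1) = 0 (each basis 2-blade squares to minus the product of its generators' squares); cross terms between blades sharing an index anticommute and cancel; the commuting (index-disjoint) pairs give grade-4 terms 2*c*c'*(blade product), which cancel blade by blade — \gamma_{1234}: \frac{693199551}{1716100} + \frac{124773453}{858050} - \frac{942746457}{1716100} = 0 — confirming B is simple. So B^2 = 0.
Answer: null-rotation, certificate B^2 = 0. Because 0 is invariant under every versor sandwich, the classification follows from its sign alone.


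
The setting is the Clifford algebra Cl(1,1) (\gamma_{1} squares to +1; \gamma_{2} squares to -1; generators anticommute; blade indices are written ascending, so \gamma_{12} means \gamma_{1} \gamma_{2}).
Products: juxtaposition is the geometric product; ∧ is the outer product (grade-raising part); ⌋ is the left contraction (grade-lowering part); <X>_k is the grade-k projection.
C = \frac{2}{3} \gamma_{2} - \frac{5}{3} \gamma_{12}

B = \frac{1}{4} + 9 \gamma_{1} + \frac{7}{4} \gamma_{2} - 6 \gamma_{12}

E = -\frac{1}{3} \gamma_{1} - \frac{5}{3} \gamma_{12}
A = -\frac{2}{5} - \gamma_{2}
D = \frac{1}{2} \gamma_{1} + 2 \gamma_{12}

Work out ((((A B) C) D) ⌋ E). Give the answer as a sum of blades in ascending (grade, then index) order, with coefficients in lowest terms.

step 1: \frac{33}{20} + \frac{12}{5} \gamma_{1} - \frac{19}{20} \gamma_{2} + \frac{57}{5} \gamma_{12}
step 2: -\frac{551}{30} - \frac{361}{60} \gamma_{1} - \frac{29}{10} \gamma_{2} - \frac{23}{20} \gamma_{12}
step 3: -\frac{637}{120} - \frac{899}{60} \gamma_{1} - \frac{275}{24} \gamma_{2} - \frac{2117}{60} \gamma_{12}
step 4: \frac{319}{5} + \frac{313}{15} \gamma_{1} + \frac{899}{36} \gamma_{2} + \frac{637}{72} \gamma_{12}
Answer: \frac{319}{5} + \frac{313}{15} \gamma_{1} + \frac{899}{36} \gamma_{2} + \frac{637}{72} \gamma_{12}


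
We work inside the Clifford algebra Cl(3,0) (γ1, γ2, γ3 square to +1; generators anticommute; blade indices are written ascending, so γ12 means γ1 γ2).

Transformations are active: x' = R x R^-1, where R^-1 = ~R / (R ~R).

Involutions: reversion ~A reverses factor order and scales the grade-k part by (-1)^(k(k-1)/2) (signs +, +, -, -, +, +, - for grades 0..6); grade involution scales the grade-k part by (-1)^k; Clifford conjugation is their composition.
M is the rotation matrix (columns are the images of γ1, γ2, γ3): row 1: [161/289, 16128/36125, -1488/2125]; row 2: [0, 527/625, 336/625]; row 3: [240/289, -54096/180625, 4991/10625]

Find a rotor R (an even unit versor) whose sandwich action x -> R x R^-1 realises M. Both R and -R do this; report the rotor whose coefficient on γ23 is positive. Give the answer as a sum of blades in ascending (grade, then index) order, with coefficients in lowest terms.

Method: write R = a + b12*γ12 + b13*γ13 + b23*γ23 with a^2 + b12^2 + b13^2 + b23^2 = 1 (so R^-1 = ~R). Expanding the columns R e_j ~R gives tr M = 4a^2 - 1 and, from the antisymmetric part, M21 - M12 = -4a*b12, M13 - M31 = 4a*b13, M32 - M23 = -4a*b23.
Here tr M = 13511/7225, so a^2 = (1 + tr M)/4 = 5184/7225 and a = ±72/85. Taking a = 72/85: M21 - M12 = -16128/36125, M13 - M31 = -55296/36125, M32 - M23 = -6048/7225, giving b12 = 56/425, b13 = -192/425, b23 = 21/85, i.e. R = 72/85 + 56/425*γ12 - 192/425*γ13 + 21/85*γ23.
Its γ23 coefficient is already positive.
Answer: 72/85 + 56/425*γ12 - 192/425*γ13 + 21/85*γ23. Sheet selection: the two-to-one cover makes ±R indistinguishable at the matrix level (trace 13511/7225), so uniqueness comes from the required sign on γ23.


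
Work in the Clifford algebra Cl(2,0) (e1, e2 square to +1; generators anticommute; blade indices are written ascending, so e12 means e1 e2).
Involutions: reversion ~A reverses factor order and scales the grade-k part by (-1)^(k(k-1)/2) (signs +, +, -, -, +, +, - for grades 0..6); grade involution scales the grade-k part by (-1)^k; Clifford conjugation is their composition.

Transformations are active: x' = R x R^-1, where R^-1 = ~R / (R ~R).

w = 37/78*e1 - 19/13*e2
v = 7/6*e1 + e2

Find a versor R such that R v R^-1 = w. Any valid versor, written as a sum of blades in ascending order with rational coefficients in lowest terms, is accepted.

Key observation: q(v) = q(w) = 85/36 (sandwiches preserve the norm), so R = v + w = 64/39*e1 - 6/13*e2 works whenever it is invertible — the component of v along it is kept and (v - w)/2 reverses, sending v to w.
Answer: 64/39*e1 - 6/13*e2


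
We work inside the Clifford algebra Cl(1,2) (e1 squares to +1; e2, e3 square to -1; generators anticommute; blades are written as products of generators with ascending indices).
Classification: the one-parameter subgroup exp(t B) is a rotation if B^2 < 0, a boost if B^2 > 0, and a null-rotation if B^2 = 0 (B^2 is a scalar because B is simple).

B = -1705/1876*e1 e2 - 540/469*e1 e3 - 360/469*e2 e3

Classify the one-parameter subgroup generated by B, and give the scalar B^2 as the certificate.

B^2 term by term: the squares give (-1705/1876)^2*(e1 e2)^2 + (-540/469)^2*(e1 e3)^2 + (-360/469)^2*(e2 e3)^2 = 2907025/3519376*(+1) + 291600/219961*(+1) + 129600/219961*(-1) = 25/16 (each basis 2-blade squares to minus the product of its generators' squares); cross terms between blades sharing an index anticommute and cancel. So B^2 = 25/16.
Answer: boost, certificate B^2 = 25/16. The invariant at work: B^2 = 25/16 is unchanged by conjugation, hence its sign classifies the subgroup whatever basis B is written in.


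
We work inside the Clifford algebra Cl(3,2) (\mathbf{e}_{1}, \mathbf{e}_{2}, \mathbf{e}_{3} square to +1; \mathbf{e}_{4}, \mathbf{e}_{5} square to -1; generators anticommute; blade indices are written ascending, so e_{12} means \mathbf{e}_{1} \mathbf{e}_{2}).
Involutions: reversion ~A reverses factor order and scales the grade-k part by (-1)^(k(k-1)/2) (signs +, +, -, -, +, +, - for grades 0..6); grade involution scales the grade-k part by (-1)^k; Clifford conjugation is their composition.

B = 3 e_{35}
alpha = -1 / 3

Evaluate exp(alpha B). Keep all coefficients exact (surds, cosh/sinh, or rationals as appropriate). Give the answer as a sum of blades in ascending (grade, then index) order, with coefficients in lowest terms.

B^2 = (3)^2*(e_{35})^2 = 9*(+1) = 9 (a basis 2-blade squares to minus the product of its generators' squares).
B^2 = 9 — since the square is positive, the closed form is hyperbolic: l = 3, alpha*l = -1, so exp(alpha B) = cosh(-1) + (sinh(-1)/3)*B = \cosh{\left(1 \right)} + (- \frac{\sinh{\left(1 \right)}}{3})*B.
Answer: \cosh{\left(1 \right)} - \sinh{\left(1 \right)} e_{35}


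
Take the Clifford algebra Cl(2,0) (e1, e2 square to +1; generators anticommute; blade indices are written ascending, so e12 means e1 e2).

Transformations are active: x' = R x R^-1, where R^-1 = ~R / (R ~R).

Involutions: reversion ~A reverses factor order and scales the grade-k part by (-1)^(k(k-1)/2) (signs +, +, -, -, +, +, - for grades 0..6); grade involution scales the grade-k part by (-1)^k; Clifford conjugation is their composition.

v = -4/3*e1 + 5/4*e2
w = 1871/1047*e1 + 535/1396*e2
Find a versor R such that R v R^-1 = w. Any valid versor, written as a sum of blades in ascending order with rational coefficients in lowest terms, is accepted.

Here q(v) = q(w) = 481/144; the classical choice R = v + w = 475/1047*e1 + 570/349*e2 then realises v -> w under the sandwich.
Answer: 475/1047*e1 + 570/349*e2


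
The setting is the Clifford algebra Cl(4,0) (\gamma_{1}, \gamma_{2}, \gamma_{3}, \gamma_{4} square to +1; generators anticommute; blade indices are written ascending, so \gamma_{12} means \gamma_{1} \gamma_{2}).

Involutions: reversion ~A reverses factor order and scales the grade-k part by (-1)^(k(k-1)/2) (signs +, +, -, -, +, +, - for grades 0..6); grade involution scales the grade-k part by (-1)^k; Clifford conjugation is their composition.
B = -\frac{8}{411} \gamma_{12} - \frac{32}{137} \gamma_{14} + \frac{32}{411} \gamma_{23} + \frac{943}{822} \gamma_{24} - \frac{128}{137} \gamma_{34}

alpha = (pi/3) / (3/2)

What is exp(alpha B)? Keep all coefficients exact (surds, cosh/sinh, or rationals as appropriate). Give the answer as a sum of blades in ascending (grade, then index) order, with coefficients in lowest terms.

B^2 term by term: the squares give (-\frac{8}{411})^2*(\gamma_{12})^2 + (-\frac{32}{137})^2*(\gamma_{14})^2 + (\frac{32}{411})^2*(\gamma_{23})^2 + (\frac{943}{822})^2*(\gamma_{24})^2 + (-\frac{128}{137})^2*(\gamma_{34})^2 = \frac{64}{168921}*(-1) + \frac{1024}{18769}*(-1) + \frac{1024}{168921}*(-1) + \frac{889249}{675684}*(-1) + \frac{16384}{18769}*(-1) = -\frac{9}{4} (each basis 2-blade squares to minus the product of its generators' squares); cross terms between blades sharing an index anticommute and cancel; the commuting (index-disjoint) pairs give grade-4 terms 2*c*c'*(blade product), which cancel blade by blade — \gamma_{1234}: \frac{2048}{56307} - \frac{2048}{56307} = 0 — confirming B is simple. So B^2 = -\frac{9}{4}.
B^2 = -\frac{9}{4} — a negative square means the series sums to a rotation: l = \frac{3}{2}, alpha*l = \frac{\pi}{3}, so exp(alpha B) = cos(\frac{\pi}{3}) + (sin(\frac{\pi}{3})/(\frac{3}{2}))*B = \frac{1}{2} + (\frac{\sqrt{3}}{3})*B.
Answer: \frac{1}{2} - \frac{8 \sqrt{3}}{1233} \gamma_{12} - \frac{32 \sqrt{3}}{411} \gamma_{14} + \frac{32 \sqrt{3}}{1233} \gamma_{23} + \frac{943 \sqrt{3}}{2466} \gamma_{24} - \frac{128 \sqrt{3}}{411} \gamma_{34}


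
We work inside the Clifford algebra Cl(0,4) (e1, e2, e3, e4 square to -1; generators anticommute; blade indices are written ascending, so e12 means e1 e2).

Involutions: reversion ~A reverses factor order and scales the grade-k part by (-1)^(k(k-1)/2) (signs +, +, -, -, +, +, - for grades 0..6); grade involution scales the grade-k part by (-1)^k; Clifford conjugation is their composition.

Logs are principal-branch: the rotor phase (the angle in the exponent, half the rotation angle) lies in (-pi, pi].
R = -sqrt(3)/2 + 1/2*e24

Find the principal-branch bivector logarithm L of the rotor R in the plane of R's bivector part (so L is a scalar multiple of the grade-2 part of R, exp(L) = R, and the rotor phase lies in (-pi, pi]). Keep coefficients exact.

The scalar part of R is -sqrt(3)/2, which pins the rotor phase on the principal branch; dividing the bivector part by the sine of that phase recovers the unit plane, and L is the phase times that plane.
Concretely: cos(phase) = -sqrt(3)/2 gives phase = ±5*pi/6, and since phase/sin(phase) is even the sign is immaterial: L = (phase/sin(phase)) * <R>_2 = (5*pi/3) * <R>_2.
Answer: 5*pi/6*e24


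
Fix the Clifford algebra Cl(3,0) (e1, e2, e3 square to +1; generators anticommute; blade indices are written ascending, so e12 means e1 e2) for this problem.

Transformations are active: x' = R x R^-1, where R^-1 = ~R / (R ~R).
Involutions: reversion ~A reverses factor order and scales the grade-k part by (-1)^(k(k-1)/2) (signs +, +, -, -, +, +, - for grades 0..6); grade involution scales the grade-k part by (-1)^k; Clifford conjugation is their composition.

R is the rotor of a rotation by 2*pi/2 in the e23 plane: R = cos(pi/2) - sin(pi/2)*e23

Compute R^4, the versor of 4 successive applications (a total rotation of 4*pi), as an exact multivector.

Rotor phase runs at HALF the rotation angle; powers of one rotor simply add phase, so after 4 steps in e23 the phase is 4*pi/2 = 2*pi and R^4 = cos(2*pi) - sin(2*pi)*e23.
cos(2*pi) = 1 and sin(2*pi) = 0, so R^4 = 1. The total rotation 4*pi is 2 full turns, so every vector returns to itself, yet the rotor is +1, back on the identity sheet (an even number of 2*pi turns).
Answer: 1


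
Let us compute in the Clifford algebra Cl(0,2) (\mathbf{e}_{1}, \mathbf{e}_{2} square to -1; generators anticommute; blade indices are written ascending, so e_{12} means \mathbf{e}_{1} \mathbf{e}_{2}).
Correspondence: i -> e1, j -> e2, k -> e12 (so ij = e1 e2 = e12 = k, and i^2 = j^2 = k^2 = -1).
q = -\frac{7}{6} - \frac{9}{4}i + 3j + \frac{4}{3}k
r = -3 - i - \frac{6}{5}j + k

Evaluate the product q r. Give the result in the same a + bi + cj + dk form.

In blades: q = -\frac{7}{6} - \frac{9}{4} e_{1} + 3 e_{2} + \frac{4}{3} e_{12}, r = -3 - e_{1} - \frac{6}{5} e_{2} + e_{12}.
Distribute q over r term by term (generator squares from the signature, products reordered to ascending indices): (-\frac{7}{6})*r = \frac{7}{2} + \frac{7}{6} e_{1} + \frac{7}{5} e_{2} - \frac{7}{6} e_{12}; (-\frac{9}{4} e_{1})*r = -\frac{9}{4} + \frac{27}{4} e_{1} + \frac{9}{4} e_{2} + \frac{27}{10} e_{12}; (3 e_{2})*r = \frac{18}{5} + 3 e_{1} - 9 e_{2} + 3 e_{12}; (\frac{4}{3} e_{12})*r = -\frac{4}{3} + \frac{8}{5} e_{1} - \frac{4}{3} e_{2} - 4 e_{12}.
Sum: \frac{211}{60} + \frac{751}{60} e_{1} - \frac{401}{60} e_{2} + \frac{8}{15} e_{12}; translating back through the correspondence:
Answer: \frac{211}{60} + \frac{751}{60}i - \frac{401}{60}j + \frac{8}{15}k


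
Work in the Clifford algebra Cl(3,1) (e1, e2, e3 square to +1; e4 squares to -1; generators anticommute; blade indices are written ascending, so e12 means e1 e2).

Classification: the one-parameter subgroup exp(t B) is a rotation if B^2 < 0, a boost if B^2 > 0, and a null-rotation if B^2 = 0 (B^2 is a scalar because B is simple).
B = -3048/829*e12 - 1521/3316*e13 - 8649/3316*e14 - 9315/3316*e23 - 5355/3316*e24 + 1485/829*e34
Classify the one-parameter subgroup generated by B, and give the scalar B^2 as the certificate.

B^2 term by term: the squares give (-3048/829)^2*(e12)^2 + (-1521/3316)^2*(e13)^2 + (-8649/3316)^2*(e14)^2 + (-9315/3316)^2*(e23)^2 + (-5355/3316)^2*(e24)^2 + (1485/829)^2*(e34)^2 = 9290304/687241*(-1) + 2313441/10995856*(-1) + 74805201/10995856*(+1) + 86769225/10995856*(-1) + 28676025/10995856*(+1) + 2205225/687241*(+1) = -9 (each basis 2-blade squares to minus the product of its generators' squares); cross terms between blades sharing an index anticommute and cancel; the commuting (index-disjoint) pairs give grade-4 terms 2*c*c'*(blade product), which cancel blade by blade — e1234: -9052560/687241 - 8144955/5497928 + 80565435/5497928 = 0 — confirming B is simple. So B^2 = -9.
Answer: rotation, certificate B^2 = -9. Note: conjugating B changes its blade decomposition but never the scalar B^2 = -9, whose sign settles the classification.


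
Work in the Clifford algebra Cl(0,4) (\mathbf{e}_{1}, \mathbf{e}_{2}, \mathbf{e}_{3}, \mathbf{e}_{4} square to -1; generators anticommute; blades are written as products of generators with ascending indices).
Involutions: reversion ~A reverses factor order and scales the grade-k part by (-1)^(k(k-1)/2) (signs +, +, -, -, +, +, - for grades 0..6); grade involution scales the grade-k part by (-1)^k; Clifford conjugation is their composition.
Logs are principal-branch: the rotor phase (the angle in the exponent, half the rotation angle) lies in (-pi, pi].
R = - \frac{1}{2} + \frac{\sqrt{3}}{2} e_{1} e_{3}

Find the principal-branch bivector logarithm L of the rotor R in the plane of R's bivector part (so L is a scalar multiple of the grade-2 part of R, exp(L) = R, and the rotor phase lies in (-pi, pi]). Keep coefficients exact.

The scalar part of R is - \frac{1}{2}, and that scalar determines the rotor phase on the principal branch; recovering the unit plane as bivector-part over sine of the phase gives L = phase * plane.
Concretely: cos(phase) = - \frac{1}{2} gives phase = ±\frac{2 \pi}{3}, and since phase/sin(phase) is even the sign is immaterial: L = (phase/sin(phase)) * <R>_2 = (\frac{4 \sqrt{3} \pi}{9}) * <R>_2.
Answer: \frac{2 \pi}{3} e_{1} e_{3}


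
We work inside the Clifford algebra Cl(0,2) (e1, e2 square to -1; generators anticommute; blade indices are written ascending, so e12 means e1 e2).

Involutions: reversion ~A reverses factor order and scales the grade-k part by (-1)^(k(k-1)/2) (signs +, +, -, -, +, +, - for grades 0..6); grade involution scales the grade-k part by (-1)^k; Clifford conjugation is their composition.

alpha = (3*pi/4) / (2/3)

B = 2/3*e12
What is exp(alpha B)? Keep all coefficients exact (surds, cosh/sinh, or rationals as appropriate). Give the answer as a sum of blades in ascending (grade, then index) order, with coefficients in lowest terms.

B^2 = (2/3)^2*(e12)^2 = 4/9*(-1) = -4/9 (a basis 2-blade squares to minus the product of its generators' squares).
B^2 = -4/9 — the negative square puts this in the circular regime; l = 2/3, alpha*l = 3*pi/4, so exp(alpha B) = cos(3*pi/4) + (sin(3*pi/4)/(2/3))*B = -sqrt(2)/2 + (3*sqrt(2)/4)*B.
Answer: -sqrt(2)/2 + sqrt(2)/2*e12


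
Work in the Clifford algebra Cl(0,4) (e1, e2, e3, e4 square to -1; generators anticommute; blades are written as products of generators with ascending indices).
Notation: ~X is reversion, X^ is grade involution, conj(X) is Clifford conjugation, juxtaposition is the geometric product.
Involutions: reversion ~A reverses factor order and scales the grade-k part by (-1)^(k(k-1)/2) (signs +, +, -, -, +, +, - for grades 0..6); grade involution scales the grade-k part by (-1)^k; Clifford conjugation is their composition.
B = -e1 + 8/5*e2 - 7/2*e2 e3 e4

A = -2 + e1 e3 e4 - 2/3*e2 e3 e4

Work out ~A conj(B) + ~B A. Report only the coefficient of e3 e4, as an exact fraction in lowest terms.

first term: -7/3 - 2*e1 + 16/5*e2 - 7/2*e1 e2 + 31/15*e3 e4 + 7*e2 e3 e4 + 14/15*e1 e2 e3 e4
second term: -7/3 + 2*e1 - 16/5*e2 + 7/2*e1 e2 + 31/15*e3 e4 - 7*e2 e3 e4 - 14/15*e1 e2 e3 e4
Answer: 62/15


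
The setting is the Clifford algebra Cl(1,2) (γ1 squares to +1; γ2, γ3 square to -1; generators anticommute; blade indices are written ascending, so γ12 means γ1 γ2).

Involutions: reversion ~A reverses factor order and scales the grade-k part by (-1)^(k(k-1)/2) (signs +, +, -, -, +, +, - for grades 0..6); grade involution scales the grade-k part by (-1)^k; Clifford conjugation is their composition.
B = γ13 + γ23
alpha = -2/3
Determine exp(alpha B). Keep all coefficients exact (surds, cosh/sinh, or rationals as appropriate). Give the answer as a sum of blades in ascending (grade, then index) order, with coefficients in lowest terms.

B^2 term by term: the squares give (1)^2*(γ13)^2 + (1)^2*(γ23)^2 = 1*(+1) + 1*(-1) = 0 (each basis 2-blade squares to minus the product of its generators' squares); cross terms between blades sharing an index anticommute and cancel. So B^2 = 0.
B^2 = 0, so the series truncates immediately: exp(alpha B) = 1 + alpha B (parabolic case).
Answer: 1 - 2/3*γ13 - 2/3*γ23


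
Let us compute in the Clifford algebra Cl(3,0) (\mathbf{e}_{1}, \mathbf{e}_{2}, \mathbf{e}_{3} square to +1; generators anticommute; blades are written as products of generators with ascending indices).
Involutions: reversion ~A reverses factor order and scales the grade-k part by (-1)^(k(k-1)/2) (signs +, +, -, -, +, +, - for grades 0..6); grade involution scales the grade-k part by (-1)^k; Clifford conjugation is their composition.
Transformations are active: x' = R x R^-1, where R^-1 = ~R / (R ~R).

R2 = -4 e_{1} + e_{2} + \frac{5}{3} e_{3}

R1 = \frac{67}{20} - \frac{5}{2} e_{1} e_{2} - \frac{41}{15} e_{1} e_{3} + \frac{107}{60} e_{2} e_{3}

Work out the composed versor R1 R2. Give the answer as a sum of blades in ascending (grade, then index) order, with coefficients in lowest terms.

Distribute over the terms of R2 (each basis-blade product reordered to ascending indices, repeated generators contracted through their squares):
R1 (-4 e_{1}) = -\frac{67}{5} e_{1} - 10 e_{2} - \frac{164}{15} e_{3} - \frac{107}{15} e_{1} e_{2} e_{3}
R1 (e_{2}) = -\frac{5}{2} e_{1} + \frac{67}{20} e_{2} - \frac{107}{60} e_{3} + \frac{41}{15} e_{1} e_{2} e_{3}
R1 (\frac{5}{3} e_{3}) = -\frac{41}{9} e_{1} + \frac{107}{36} e_{2} + \frac{67}{12} e_{3} - \frac{25}{6} e_{1} e_{2} e_{3}
Summing the partial products and collecting blades:
Answer: -\frac{1841}{90} e_{1} - \frac{331}{90} e_{2} - \frac{107}{15} e_{3} - \frac{257}{30} e_{1} e_{2} e_{3}


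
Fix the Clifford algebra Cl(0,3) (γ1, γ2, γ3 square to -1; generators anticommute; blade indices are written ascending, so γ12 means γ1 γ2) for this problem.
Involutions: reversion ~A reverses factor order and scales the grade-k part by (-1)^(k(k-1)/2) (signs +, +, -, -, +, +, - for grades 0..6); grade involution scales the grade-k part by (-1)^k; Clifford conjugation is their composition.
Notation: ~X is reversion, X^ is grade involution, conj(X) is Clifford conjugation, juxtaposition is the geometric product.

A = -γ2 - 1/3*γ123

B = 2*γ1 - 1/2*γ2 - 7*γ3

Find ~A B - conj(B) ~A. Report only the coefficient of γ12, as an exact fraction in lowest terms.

first term: -1/2 + 13/3*γ12 - 1/6*γ13 + 19/3*γ23
second term: 1/2 - 1/3*γ12 + 1/6*γ13 + 23/3*γ23
Answer: 14/3


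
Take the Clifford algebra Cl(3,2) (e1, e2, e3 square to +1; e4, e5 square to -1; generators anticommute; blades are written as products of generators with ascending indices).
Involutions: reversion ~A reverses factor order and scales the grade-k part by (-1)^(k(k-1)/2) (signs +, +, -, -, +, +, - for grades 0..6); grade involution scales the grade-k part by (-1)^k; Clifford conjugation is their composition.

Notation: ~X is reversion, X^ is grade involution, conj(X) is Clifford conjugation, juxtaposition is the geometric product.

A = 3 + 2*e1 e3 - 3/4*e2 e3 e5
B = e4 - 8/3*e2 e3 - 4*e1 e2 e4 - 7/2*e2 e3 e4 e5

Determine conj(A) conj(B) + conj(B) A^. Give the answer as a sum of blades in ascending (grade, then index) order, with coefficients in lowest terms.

first term: -45/8*e4 + 2*e5 + 16/3*e1 e2 + 8*e2 e3 - 12*e1 e2 e4 + 2*e1 e3 e4 + 8*e2 e3 e4 - 7*e1 e2 e4 e5 + 3*e1 e3 e4 e5 - 45/4*e2 e3 e4 e5
second term: -45/8*e4 - 2*e5 + 16/3*e1 e2 + 8*e2 e3 - 12*e1 e2 e4 - 2*e1 e3 e4 + 8*e2 e3 e4 - 7*e1 e2 e4 e5 - 3*e1 e3 e4 e5 - 45/4*e2 e3 e4 e5
Answer: -45/4*e4 + 32/3*e1 e2 + 16*e2 e3 - 24*e1 e2 e4 + 16*e2 e3 e4 - 14*e1 e2 e4 e5 - 45/2*e2 e3 e4 e5


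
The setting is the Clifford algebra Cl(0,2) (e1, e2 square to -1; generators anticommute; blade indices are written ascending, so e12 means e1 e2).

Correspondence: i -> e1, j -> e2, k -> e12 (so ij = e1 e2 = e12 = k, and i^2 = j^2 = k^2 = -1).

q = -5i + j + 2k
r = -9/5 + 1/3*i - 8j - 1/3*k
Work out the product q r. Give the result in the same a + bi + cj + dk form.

In blades: q = -5*e1 + e2 + 2*e12, r = -9/5 + 1/3*e1 - 8*e2 - 1/3*e12.
Distribute q over r term by term (generator squares from the signature, products reordered to ascending indices): (-5*e1)*r = 5/3 + 9*e1 - 5/3*e2 + 40*e12; (e2)*r = 8 - 1/3*e1 - 9/5*e2 - 1/3*e12; (2*e12)*r = 2/3 + 16*e1 + 2/3*e2 - 18/5*e12.
Sum: 31/3 + 74/3*e1 - 14/5*e2 + 541/15*e12; translating back through the correspondence:
Answer: 31/3 + 74/3*i - 14/5*j + 541/15*k


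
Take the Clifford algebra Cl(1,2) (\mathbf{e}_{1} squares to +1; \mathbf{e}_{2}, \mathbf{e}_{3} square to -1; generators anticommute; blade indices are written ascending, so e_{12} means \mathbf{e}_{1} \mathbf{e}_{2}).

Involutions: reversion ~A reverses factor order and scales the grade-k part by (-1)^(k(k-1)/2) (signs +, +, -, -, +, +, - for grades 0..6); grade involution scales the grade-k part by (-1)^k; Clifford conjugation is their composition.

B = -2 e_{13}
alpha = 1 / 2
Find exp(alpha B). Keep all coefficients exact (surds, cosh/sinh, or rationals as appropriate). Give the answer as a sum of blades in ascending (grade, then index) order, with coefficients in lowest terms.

B^2 = (-2)^2*(e_{13})^2 = 4*(+1) = 4 (a basis 2-blade squares to minus the product of its generators' squares).
B^2 = 4 — the series telescopes hyperbolically here: l = 2, alpha*l = 1, so exp(alpha B) = cosh(1) + (sinh(1)/2)*B = \cosh{\left(1 \right)} + (\frac{\sinh{\left(1 \right)}}{2})*B.
Answer: \cosh{\left(1 \right)} - \sinh{\left(1 \right)} e_{13}


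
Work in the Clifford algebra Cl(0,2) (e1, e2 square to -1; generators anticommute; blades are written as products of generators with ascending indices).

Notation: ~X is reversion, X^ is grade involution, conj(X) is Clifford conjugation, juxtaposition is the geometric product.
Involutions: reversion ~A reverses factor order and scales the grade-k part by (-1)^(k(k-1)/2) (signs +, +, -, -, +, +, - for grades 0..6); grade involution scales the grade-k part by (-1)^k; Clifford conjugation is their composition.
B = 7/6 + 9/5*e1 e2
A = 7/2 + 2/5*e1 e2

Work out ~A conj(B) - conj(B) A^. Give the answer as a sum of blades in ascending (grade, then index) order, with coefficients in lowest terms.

first term: 1009/300 - 203/30*e1 e2
second term: 1441/300 - 35/6*e1 e2
Answer: -36/25 - 14/15*e1 e2


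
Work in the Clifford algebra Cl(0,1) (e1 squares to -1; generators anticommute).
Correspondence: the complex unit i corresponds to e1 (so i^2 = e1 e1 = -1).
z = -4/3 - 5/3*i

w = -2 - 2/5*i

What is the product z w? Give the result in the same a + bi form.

In blades: z = -4/3 - 5/3*e1, w = -2 - 2/5*e1.
Distribute z over w term by term (generator squares from the signature, products reordered to ascending indices): (-4/3)*w = 8/3 + 8/15*e1; (-5/3*e1)*w = -2/3 + 10/3*e1.
Sum: 2 + 58/15*e1; translating back through the correspondence:
Answer: 2 + 58/15*i


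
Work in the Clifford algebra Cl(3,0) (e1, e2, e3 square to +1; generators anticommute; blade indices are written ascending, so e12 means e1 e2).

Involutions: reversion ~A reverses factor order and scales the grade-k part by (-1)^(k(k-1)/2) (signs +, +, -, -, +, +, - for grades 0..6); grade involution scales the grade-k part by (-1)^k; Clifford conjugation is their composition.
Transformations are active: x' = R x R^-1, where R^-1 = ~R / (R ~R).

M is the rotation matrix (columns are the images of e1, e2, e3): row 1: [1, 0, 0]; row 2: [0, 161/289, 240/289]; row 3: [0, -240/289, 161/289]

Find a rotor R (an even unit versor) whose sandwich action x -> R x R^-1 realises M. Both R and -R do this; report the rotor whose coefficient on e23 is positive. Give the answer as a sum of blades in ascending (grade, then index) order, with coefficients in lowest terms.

Method: write R = a + b12*e12 + b13*e13 + b23*e23 with a^2 + b12^2 + b13^2 + b23^2 = 1 (so R^-1 = ~R). Expanding the columns R e_j ~R gives tr M = 4a^2 - 1 and, from the antisymmetric part, M21 - M12 = -4a*b12, M13 - M31 = 4a*b13, M32 - M23 = -4a*b23.
Here tr M = 611/289, so a^2 = (1 + tr M)/4 = 225/289 and a = ±15/17. Taking a = 15/17: M21 - M12 = 0, M13 - M31 = 0, M32 - M23 = -480/289, giving b12 = 0, b13 = 0, b23 = 8/17, i.e. R = 15/17 + 8/17*e23.
Its e23 coefficient is already positive.
Answer: 15/17 + 8/17*e23. Sheet selection: the two-to-one cover makes ±R indistinguishable at the matrix level (trace 611/289), so uniqueness comes from the required sign on e23.


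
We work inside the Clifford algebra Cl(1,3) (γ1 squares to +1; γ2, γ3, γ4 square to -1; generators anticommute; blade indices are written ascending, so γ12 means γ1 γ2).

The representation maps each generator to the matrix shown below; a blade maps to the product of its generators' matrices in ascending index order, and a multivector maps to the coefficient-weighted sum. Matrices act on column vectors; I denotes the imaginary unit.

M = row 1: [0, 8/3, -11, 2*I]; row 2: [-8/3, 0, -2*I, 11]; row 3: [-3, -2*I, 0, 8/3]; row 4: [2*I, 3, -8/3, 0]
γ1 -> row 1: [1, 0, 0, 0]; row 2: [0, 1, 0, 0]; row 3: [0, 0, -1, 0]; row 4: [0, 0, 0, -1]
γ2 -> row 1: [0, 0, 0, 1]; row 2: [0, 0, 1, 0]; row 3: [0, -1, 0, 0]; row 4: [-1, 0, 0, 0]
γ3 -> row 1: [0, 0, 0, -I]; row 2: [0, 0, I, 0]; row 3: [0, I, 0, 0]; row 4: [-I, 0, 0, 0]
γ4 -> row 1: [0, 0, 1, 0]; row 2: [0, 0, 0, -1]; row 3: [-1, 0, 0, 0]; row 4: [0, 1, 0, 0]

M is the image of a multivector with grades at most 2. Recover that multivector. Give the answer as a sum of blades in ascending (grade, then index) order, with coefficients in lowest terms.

Method: the blade images are trace-orthogonal — tr(rho(e_A) rho(e_B)^-1) = 4 if A = B and 0 otherwise — and rho(e_A)^-1 = (e_A)^2 * rho(e_A) with (e_A)^2 = +1 or -1, so the coefficient of e_A in the preimage is (e_A)^2 * tr(M rho(e_A))/4.
Nonzero projections over blades of grade <= 2: γ3: (γ3)^2 = -1, tr(M rho(γ3)) = 8, coefficient -2; γ4: (γ4)^2 = -1, tr(M rho(γ4)) = 16, coefficient -4; γ14: (γ14)^2 = +1, tr(M rho(γ14)) = -28, coefficient -7; γ24: (γ24)^2 = -1, tr(M rho(γ24)) = -32/3, coefficient 8/3. Every other blade of grade <= 2 projects to 0.
Answer: -2*γ3 - 4*γ4 - 7*γ14 + 8/3*γ24


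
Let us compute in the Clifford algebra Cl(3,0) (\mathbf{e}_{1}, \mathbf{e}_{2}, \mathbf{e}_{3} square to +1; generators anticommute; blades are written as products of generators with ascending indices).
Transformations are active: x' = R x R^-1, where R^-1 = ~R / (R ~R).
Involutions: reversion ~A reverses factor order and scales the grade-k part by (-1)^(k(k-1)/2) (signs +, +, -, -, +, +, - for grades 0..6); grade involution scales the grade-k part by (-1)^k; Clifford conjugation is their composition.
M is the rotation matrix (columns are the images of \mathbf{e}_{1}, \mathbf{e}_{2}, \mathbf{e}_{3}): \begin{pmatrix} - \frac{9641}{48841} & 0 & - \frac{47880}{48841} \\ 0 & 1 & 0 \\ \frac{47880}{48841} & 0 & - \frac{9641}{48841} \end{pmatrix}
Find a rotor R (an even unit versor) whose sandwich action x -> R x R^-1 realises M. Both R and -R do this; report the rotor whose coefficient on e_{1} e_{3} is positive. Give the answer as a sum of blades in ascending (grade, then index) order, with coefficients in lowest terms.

Method: write R = a + b12*e_{1} e_{2} + b13*e_{1} e_{3} + b23*e_{2} e_{3} with a^2 + b12^2 + b13^2 + b23^2 = 1 (so R^-1 = ~R). Expanding the columns R e_j ~R gives tr M = 4a^2 - 1 and, from the antisymmetric part, M21 - M12 = -4a*b12, M13 - M31 = 4a*b13, M32 - M23 = -4a*b23.
Here tr M = \frac{29559}{48841}, so a^2 = (1 + tr M)/4 = \frac{19600}{48841} and a = ±\frac{140}{221}. Taking a = \frac{140}{221}: M21 - M12 = 0, M13 - M31 = -\frac{95760}{48841}, M32 - M23 = 0, giving b12 = 0, b13 = -\frac{171}{221}, b23 = 0, i.e. R = \frac{140}{221} - \frac{171}{221} e_{1} e_{3}.
Its e_{1} e_{3} coefficient is negative, so report the other preimage -R.
Answer: -\frac{140}{221} + \frac{171}{221} e_{1} e_{3}. Recall the cover is two-to-one: with M of trace \frac{29559}{48841}, both preimages act alike, and the stated e_{1} e_{3} sign chooses the sheet.


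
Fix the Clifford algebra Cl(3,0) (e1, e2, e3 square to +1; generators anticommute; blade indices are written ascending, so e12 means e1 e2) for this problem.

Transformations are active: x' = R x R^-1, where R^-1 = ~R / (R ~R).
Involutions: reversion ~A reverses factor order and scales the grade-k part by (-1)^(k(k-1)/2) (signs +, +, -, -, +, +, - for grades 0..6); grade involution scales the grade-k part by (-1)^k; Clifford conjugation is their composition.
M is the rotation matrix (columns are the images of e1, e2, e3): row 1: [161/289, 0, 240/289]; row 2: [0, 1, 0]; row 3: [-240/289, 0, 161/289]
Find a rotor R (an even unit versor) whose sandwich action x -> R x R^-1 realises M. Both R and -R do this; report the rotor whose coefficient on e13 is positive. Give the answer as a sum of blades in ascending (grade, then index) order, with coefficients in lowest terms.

Method: write R = a + b12*e12 + b13*e13 + b23*e23 with a^2 + b12^2 + b13^2 + b23^2 = 1 (so R^-1 = ~R). Expanding the columns R e_j ~R gives tr M = 4a^2 - 1 and, from the antisymmetric part, M21 - M12 = -4a*b12, M13 - M31 = 4a*b13, M32 - M23 = -4a*b23.
Here tr M = 611/289, so a^2 = (1 + tr M)/4 = 225/289 and a = ±15/17. Taking a = 15/17: M21 - M12 = 0, M13 - M31 = 480/289, M32 - M23 = 0, giving b12 = 0, b13 = 8/17, b23 = 0, i.e. R = 15/17 + 8/17*e13.
Its e13 coefficient is already positive.
Answer: 15/17 + 8/17*e13. Uniqueness: Spin(3) -> SO(3) maps R and -R to the same rotation of trace 611/289; fixing the sign of the e13 coefficient removes the ambiguity.


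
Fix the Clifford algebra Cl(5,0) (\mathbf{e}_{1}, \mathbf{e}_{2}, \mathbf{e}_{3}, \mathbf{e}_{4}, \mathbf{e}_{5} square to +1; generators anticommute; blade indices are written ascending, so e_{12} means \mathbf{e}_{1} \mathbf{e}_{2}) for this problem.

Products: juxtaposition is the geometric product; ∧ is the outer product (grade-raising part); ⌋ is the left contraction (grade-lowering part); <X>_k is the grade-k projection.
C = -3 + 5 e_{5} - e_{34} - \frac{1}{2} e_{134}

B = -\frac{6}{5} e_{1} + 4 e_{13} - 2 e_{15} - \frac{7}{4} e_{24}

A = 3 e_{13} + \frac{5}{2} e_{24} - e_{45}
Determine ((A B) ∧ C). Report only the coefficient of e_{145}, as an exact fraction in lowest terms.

step 1: -\frac{61}{8} + \frac{18}{5} e_{3} + 2 e_{14} - \frac{7}{4} e_{25} + 6 e_{35} - 3 e_{124} + \frac{6}{5} e_{145} - \frac{19}{4} e_{1234} - 5 e_{1245} - 4 e_{1345}
step 2: \frac{183}{8} - \frac{54}{5} e_{3} - \frac{305}{8} e_{5} - 6 e_{14} + \frac{21}{4} e_{25} + \frac{61}{8} e_{34} + 9 e_{124} + \frac{61}{16} e_{134} + \frac{32}{5} e_{145} + \frac{57}{4} e_{1234} + 12 e_{1345} + \frac{7}{4} e_{2345} - \frac{183}{8} e_{12345}
Answer: \frac{32}{5}


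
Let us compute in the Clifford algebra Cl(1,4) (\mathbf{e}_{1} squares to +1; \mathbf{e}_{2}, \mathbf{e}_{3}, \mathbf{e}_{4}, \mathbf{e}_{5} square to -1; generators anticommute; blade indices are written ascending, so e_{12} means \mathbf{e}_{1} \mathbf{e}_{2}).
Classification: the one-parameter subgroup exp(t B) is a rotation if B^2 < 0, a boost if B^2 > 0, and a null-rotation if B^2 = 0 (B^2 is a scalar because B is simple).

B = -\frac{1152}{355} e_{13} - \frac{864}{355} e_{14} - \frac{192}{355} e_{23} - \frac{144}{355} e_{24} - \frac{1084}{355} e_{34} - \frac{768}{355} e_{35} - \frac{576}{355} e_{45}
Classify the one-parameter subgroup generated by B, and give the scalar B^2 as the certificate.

B^2 term by term: the squares give (-\frac{1152}{355})^2*(e_{13})^2 + (-\frac{864}{355})^2*(e_{14})^2 + (-\frac{192}{355})^2*(e_{23})^2 + (-\frac{144}{355})^2*(e_{24})^2 + (-\frac{1084}{355})^2*(e_{34})^2 + (-\frac{768}{355})^2*(e_{35})^2 + (-\frac{576}{355})^2*(e_{45})^2 = \frac{1327104}{126025}*(+1) + \frac{746496}{126025}*(+1) + \frac{36864}{126025}*(-1) + \frac{20736}{126025}*(-1) + \frac{1175056}{126025}*(-1) + \frac{589824}{126025}*(-1) + \frac{331776}{126025}*(-1) = -\frac{16}{25} (each basis 2-blade squares to minus the product of its generators' squares); cross terms between blades sharing an index anticommute and cancel; the commuting (index-disjoint) pairs give grade-4 terms 2*c*c'*(blade product), which cancel blade by blade — e_{1234}: -\frac{331776}{126025} + \frac{331776}{126025} = 0; e_{1345}: \frac{1327104}{126025} - \frac{1327104}{126025} = 0; e_{2345}: \frac{221184}{126025} - \frac{221184}{126025} = 0 — confirming B is simple. So B^2 = -\frac{16}{25}.
Answer: rotation, certificate B^2 = -\frac{16}{25}. B^2 = -\frac{16}{25} is basis-independent, so its sign is the whole story.


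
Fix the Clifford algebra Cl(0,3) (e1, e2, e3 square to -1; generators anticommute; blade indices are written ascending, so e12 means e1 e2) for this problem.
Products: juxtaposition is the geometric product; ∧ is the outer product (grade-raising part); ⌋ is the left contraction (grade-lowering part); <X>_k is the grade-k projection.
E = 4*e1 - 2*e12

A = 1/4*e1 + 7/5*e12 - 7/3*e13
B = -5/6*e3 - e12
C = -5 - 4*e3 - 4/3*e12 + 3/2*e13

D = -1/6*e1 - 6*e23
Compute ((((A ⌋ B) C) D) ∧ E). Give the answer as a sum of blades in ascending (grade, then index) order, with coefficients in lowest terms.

step 1: 7/5 + 1/4*e2
step 2: -7 - 1/3*e1 - 5/4*e2 - 28/5*e3 - 28/15*e12 + 21/10*e13 - e23 - 3/8*e123
step 3: -109/18 - 13/12*e1 + 1526/45*e2 - 157/20*e3 - 1537/120*e12 - 182/15*e13 + 671/16*e23 + 13/6*e123
step 4: -218/9*e1 - 1853/15*e12 + 157/5*e13 + 3669/20*e123
Answer: -218/9*e1 - 1853/15*e12 + 157/5*e13 + 3669/20*e123
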